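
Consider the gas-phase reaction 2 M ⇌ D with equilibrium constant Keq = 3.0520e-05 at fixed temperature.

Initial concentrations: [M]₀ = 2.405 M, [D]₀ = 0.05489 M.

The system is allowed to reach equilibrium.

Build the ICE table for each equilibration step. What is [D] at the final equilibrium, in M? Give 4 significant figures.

Q₀ = 0.00949 vs Keq = 3.0520e-05 ⇒ Q>K, reverse
Step 1:
                    M           D
  init          2.405     0.05489
  Δ            0.1094     -0.0547
  eq            2.514  1.9295e-04
  solve Keq expr → x = -0.0547; check Q = 3.0520e-05

[D]_eq = 1.9295e-04 M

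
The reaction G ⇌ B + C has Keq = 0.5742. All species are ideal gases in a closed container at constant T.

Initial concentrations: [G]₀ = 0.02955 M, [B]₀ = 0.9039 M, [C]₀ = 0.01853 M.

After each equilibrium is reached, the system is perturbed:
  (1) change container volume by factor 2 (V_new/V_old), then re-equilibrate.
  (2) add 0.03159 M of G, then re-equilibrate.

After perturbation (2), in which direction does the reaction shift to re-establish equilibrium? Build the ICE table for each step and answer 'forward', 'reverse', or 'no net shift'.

Direction: forward

Q₀ = 0.5668 vs Keq = 0.5742 ⇒ Q<K, forward
Step 1:
                   G          B          C
  init       0.02955     0.9039    0.01853
  Δ       -1.4588e-04 1.4588e-04 1.4588e-04
  eq          0.0294      0.904    0.01868
  solve Keq expr → x = 1.4588e-04; check Q = 0.5742
Then change container volume by factor 2 (V_new/V_old).
Step 2:
                   G          B          C
  init        0.0147      0.452   0.009338
  Δ         -0.00406    0.00406    0.00406
  eq         0.01064     0.4561     0.0134
  solve Keq expr → x = 0.00406; check Q = 0.5742
Then add 0.03159 M of G.
Step 3:
                   G          B          C
  init       0.04223     0.4561     0.0134
  Δ          -0.0171     0.0171     0.0171
  eq         0.02513     0.4732     0.0305
  solve Keq expr → x = 0.0171; check Q = 0.5742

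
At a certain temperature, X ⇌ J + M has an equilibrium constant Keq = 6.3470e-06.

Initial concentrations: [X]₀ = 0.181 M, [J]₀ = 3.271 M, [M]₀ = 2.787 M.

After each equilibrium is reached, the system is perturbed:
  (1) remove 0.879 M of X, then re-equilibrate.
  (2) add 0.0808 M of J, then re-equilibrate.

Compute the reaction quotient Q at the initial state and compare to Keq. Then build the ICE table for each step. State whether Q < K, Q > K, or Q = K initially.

Q₀ = 50.37; Q > K (proceeds reverse)

Q₀ = 50.37 vs Keq = 6.3470e-06 ⇒ Q>K, reverse
Step 1:
                   X          J          M
  I            0.181      3.271      2.787
  C            2.787     -2.787     -2.787
  E            2.968      0.484 3.8918e-05
  solve Keq expr → x = -2.787; check Q = 6.3470e-06
Then remove 0.879 M of X.
Step 2:
                   X          J          M
  I            2.089      0.484 3.8918e-05
  C       1.1525e-05 -1.1525e-05 -1.1525e-05
  E            2.089      0.484 2.7392e-05
  solve Keq expr → x = -1.1525e-05; check Q = 6.3470e-06
Then add 0.0808 M of J.
Step 3:
                   X          J          M
  I            2.089     0.5648 2.7392e-05
  C       3.9184e-06 -3.9184e-06 -3.9184e-06
  E            2.089     0.5648 2.3474e-05
  solve Keq expr → x = -3.9184e-06; check Q = 6.3470e-06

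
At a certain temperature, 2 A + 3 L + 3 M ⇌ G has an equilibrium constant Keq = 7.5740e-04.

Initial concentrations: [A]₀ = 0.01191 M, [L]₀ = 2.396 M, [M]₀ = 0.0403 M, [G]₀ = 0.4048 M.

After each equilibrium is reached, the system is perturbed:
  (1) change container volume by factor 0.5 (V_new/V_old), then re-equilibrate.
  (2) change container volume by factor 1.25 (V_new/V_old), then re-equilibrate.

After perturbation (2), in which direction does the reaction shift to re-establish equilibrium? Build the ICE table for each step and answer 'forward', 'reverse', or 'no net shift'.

Direction: reverse

Q₀ = 3.1699e+06 vs Keq = 7.5740e-04 ⇒ Q>K, reverse
Step 1:
                  A         L         M         G
  init      0.01191     2.396    0.0403    0.4048
  Δ          0.7492     1.124     1.124   -0.3746
  eq         0.7611      3.52     1.164   0.03019
  solve Keq expr → x = -0.3746; check Q = 7.5740e-04
Then change container volume by factor 0.5 (V_new/V_old).
Step 2:
                  A         L         M         G
  init        1.522      7.04     2.328   0.06038
  Δ         -0.6249   -0.9374   -0.9374    0.3125
  eq         0.8973     6.102     1.391    0.3728
  solve Keq expr → x = 0.3125; check Q = 7.5740e-04
Then change container volume by factor 1.25 (V_new/V_old).
Step 3:
                  A         L         M         G
  init       0.7179     4.882     1.113    0.2983
  Δ          0.1734    0.2601    0.2601   -0.0867
  eq         0.8912     5.142     1.373    0.2116
  solve Keq expr → x = -0.0867; check Q = 7.5740e-04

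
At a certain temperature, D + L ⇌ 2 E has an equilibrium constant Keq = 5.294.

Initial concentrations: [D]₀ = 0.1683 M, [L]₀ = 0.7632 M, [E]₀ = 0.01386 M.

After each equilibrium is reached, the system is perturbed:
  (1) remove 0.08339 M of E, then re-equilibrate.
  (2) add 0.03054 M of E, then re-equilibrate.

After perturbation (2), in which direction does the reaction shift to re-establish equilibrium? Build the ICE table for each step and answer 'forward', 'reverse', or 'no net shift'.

Q₀ = 0.001496 vs Keq = 5.294 ⇒ Q<K, forward
Step 1:
                    D           L           E
  init         0.1683      0.7632     0.01386
  Δ           -0.1415     -0.1415       0.283
  eq          0.02678      0.6217      0.2969
  solve Keq expr → x = 0.1415; check Q = 5.294
Then remove 0.08339 M of E.
Step 2:
                    D           L           E
  init        0.02678      0.6217      0.2135
  Δ         -0.009958   -0.009958     0.01992
  eq          0.01682      0.6117      0.2334
  solve Keq expr → x = 0.009958; check Q = 5.294
Then add 0.03054 M of E.
Step 3:
                    D           L           E
  init        0.01682      0.6117       0.264
  Δ          0.003462    0.003462   -0.006924
  eq          0.02029      0.6152       0.257
  solve Keq expr → x = -0.003462; check Q = 5.294

Direction: reverse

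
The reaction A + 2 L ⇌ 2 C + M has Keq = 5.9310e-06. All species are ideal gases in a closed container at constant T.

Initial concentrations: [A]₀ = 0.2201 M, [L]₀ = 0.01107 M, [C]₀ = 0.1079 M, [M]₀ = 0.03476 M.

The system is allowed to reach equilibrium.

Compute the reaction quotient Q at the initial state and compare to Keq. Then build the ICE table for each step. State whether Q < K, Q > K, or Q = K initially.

Q₀ = 15 vs Keq = 5.9310e-06 ⇒ Q>K, reverse
Step 1:
                    A           L           C           M
  Initial      0.2201     0.01107      0.1079     0.03476
  Change      0.03475     0.06951    -0.06951    -0.03475
  Equil        0.2549     0.08058     0.03839  6.6577e-06
  solve Keq expr → x = -0.03475; check Q = 5.9310e-06

Q₀ = 15; Q > K (proceeds reverse)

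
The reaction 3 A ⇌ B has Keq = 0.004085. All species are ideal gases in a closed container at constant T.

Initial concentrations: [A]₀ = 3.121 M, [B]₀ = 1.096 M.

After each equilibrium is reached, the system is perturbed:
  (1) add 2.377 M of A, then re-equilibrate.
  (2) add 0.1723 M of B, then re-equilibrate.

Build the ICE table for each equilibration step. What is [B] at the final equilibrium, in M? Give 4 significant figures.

[B]_eq = 1.009 M

Q₀ = 0.03605 vs Keq = 0.004085 ⇒ Q>K, reverse
Step 1:
                   A          B
  I            3.121      1.096
  C            1.815    -0.6049
  E            4.936     0.4911
  solve Keq expr → x = -0.6049; check Q = 0.004085
Then add 2.377 M of A.
Step 2:
                   A          B
  I            7.313     0.4911
  C           -1.253     0.4177
  E            6.059     0.9088
  solve Keq expr → x = 0.4177; check Q = 0.004085
Then add 0.1723 M of B.
Step 3:
                   A          B
  I            6.059      1.081
  C           0.2155   -0.07184
  E            6.275      1.009
  solve Keq expr → x = -0.07184; check Q = 0.004085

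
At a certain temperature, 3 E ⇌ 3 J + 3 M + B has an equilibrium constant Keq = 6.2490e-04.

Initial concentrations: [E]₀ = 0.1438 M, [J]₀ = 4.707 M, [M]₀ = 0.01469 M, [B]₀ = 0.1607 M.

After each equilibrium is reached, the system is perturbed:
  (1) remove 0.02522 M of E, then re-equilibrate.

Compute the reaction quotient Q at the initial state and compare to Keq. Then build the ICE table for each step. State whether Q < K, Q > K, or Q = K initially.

Q₀ = 0.01787; Q > K (proceeds reverse)

Q₀ = 0.01787 vs Keq = 6.2490e-04 ⇒ Q>K, reverse
Step 1:
                  E         J         M         B
  Initial    0.1438     4.707   0.01469    0.1607
  Change   0.009523 -0.009523 -0.009523 -0.003174
  Equil      0.1533     4.697  0.005167    0.1575
  solve Keq expr → x = -0.003174; check Q = 6.2490e-04
Then remove 0.02522 M of E.
Step 2:
                  E         J         M         B
  Initial    0.1281     4.697  0.005167    0.1575
  Change  8.1903e-04 -8.1903e-04 -8.1903e-04 -2.7301e-04
  Equil      0.1289     4.697  0.004348    0.1573
  solve Keq expr → x = -2.7301e-04; check Q = 6.2490e-04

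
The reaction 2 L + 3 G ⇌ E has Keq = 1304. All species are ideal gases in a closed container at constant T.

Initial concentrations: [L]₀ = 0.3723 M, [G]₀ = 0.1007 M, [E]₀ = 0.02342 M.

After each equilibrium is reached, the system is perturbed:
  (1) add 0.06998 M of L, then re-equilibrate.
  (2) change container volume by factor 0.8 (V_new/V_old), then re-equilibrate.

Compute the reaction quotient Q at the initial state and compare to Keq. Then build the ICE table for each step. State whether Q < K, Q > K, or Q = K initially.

Q₀ = 165.5; Q < K (proceeds forward)

Q₀ = 165.5 vs Keq = 1304 ⇒ Q<K, forward
Step 1:
                    L           G           E
  Initial      0.3723      0.1007     0.02342
  Change     -0.02609    -0.03914     0.01305
  Equil        0.3462     0.06156     0.03647
  solve Keq expr → x = 0.01305; check Q = 1304
Then add 0.06998 M of L.
Step 2:
                    L           G           E
  Initial      0.4162     0.06156     0.03647
  Change    -0.003877   -0.005815    0.001938
  Equil        0.4123     0.05575      0.0384
  solve Keq expr → x = 0.001938; check Q = 1304
Then change container volume by factor 0.8 (V_new/V_old).
Step 3:
                    L           G           E
  Initial      0.5154     0.06968     0.04801
  Change     -0.01028    -0.01542    0.005141
  Equil        0.5051     0.05426     0.05315
  solve Keq expr → x = 0.005141; check Q = 1304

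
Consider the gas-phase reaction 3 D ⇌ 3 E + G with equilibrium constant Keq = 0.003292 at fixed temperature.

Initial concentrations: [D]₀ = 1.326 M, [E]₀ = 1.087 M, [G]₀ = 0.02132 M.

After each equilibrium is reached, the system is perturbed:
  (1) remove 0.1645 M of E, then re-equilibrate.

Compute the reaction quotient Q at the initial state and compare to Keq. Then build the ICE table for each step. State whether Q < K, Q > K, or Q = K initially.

Q₀ = 0.01174; Q > K (proceeds reverse)

Q₀ = 0.01174 vs Keq = 0.003292 ⇒ Q>K, reverse
Step 1:
                   D          E          G
  I            1.326      1.087    0.02132
  C          0.04182   -0.04182   -0.01394
  E            1.368      1.045   0.007379
  solve Keq expr → x = -0.01394; check Q = 0.003292
Then remove 0.1645 M of E.
Step 2:
                   D          E          G
  I            1.368     0.8807   0.007379
  C         -0.01239    0.01239    0.00413
  E            1.355     0.8931    0.01151
  solve Keq expr → x = 0.00413; check Q = 0.003292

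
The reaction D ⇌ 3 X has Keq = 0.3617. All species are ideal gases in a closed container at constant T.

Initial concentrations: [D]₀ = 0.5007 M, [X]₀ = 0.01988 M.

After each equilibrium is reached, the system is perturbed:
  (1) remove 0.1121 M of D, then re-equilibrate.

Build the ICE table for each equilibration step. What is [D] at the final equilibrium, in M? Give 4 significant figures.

[D]_eq = 0.2463 M

Q₀ = 1.5692e-05 vs Keq = 0.3617 ⇒ Q<K, forward
Step 1:
                   D          X
  Initial     0.5007    0.01988
  Change     -0.1594     0.4781
  Equil       0.3413     0.4979
  solve Keq expr → x = 0.1594; check Q = 0.3617
Then remove 0.1121 M of D.
Step 2:
                   D          X
  Initial     0.2292     0.4979
  Change      0.0171    -0.0513
  Equil       0.2463     0.4466
  solve Keq expr → x = -0.0171; check Q = 0.3617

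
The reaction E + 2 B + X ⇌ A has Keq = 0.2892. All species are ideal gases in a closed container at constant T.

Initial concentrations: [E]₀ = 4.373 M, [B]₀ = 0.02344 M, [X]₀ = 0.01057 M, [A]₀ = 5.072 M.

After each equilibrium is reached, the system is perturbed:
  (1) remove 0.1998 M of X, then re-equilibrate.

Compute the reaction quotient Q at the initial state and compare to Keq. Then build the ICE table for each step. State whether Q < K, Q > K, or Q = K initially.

Q₀ = 1.9971e+05; Q > K (proceeds reverse)

Q₀ = 1.9971e+05 vs Keq = 0.2892 ⇒ Q>K, reverse
Step 1:
                    E           B           X           A
  Initial       4.373     0.02344     0.01057       5.072
  Change       0.8731       1.746      0.8731     -0.8731
  Equil         5.246        1.77      0.8837       4.199
  solve Keq expr → x = -0.8731; check Q = 0.2892
Then remove 0.1998 M of X.
Step 2:
                    E           B           X           A
  Initial       5.246        1.77      0.6839       4.199
  Change      0.06392      0.1278     0.06392    -0.06392
  Equil          5.31       1.898      0.7478       4.135
  solve Keq expr → x = -0.06392; check Q = 0.2892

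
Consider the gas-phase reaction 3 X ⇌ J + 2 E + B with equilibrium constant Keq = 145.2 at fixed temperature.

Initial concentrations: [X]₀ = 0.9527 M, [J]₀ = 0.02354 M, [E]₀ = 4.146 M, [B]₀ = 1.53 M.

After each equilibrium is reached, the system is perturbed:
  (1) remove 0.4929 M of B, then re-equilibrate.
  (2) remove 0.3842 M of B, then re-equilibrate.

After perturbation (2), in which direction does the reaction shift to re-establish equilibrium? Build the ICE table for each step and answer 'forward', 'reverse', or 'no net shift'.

Q₀ = 0.716 vs Keq = 145.2 ⇒ Q<K, forward
Step 1:
                    X           J           E           B
  I            0.9527     0.02354       4.146        1.53
  C           -0.5779      0.1926      0.3853      0.1926
  E            0.3748      0.2162       4.531       1.723
  solve Keq expr → x = 0.1926; check Q = 145.2
Then remove 0.4929 M of B.
Step 2:
                    X           J           E           B
  I            0.3748      0.2162       4.531        1.23
  C          -0.03229     0.01076     0.02153     0.01076
  E            0.3425      0.2269       4.553        1.24
  solve Keq expr → x = 0.01076; check Q = 145.2
Then remove 0.3842 M of B.
Step 3:
                    X           J           E           B
  I            0.3425      0.2269       4.553      0.8563
  C          -0.03274     0.01091     0.02183     0.01091
  E            0.3098      0.2378       4.575      0.8672
  solve Keq expr → x = 0.01091; check Q = 145.2

Direction: forward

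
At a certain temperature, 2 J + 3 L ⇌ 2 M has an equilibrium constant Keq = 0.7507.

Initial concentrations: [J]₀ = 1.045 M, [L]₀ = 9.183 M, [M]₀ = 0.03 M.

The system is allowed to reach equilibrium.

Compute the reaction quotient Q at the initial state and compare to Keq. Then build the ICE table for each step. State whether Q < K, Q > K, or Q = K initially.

Q₀ = 1.0643e-06; Q < K (proceeds forward)

Q₀ = 1.0643e-06 vs Keq = 0.7507 ⇒ Q<K, forward
Step 1:
                  J         L         M
  I           1.045     9.183      0.03
  C         -0.9899    -1.485    0.9899
  E         0.05511     7.698      1.02
  solve Keq expr → x = 0.4949; check Q = 0.7507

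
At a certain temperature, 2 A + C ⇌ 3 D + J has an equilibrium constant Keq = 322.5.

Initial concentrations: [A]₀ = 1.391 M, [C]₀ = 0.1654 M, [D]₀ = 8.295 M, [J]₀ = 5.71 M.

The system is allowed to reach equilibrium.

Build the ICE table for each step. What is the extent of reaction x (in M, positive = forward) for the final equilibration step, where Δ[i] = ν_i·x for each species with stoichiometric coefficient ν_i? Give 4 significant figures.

x = -0.5623 M

Q₀ = 1.0183e+04 vs Keq = 322.5 ⇒ Q>K, reverse
Step 1:
                  A         C         D         J
  init        1.391    0.1654     8.295      5.71
  Δ           1.125    0.5623    -1.687   -0.5623
  eq          2.516    0.7277     6.608     5.148
  solve Keq expr → x = -0.5623; check Q = 322.5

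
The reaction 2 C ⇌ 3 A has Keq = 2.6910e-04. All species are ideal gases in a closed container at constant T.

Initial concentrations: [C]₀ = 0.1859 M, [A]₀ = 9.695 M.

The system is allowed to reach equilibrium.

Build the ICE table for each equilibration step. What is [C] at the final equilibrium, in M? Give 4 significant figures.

Q₀ = 2.6368e+04 vs Keq = 2.6910e-04 ⇒ Q>K, reverse
Step 1:
                   C          A
  init        0.1859      9.695
  Δ            6.313      -9.47
  eq           6.499     0.2248
  solve Keq expr → x = -3.157; check Q = 2.6910e-04

[C]_eq = 6.499 M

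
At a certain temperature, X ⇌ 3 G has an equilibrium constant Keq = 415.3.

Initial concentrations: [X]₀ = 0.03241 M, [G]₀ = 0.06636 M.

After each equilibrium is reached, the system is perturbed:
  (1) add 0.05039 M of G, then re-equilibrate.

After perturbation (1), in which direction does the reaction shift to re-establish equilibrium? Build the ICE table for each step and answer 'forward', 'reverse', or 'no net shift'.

Q₀ = 0.009017 vs Keq = 415.3 ⇒ Q<K, forward
Step 1:
                   X          G
  init       0.03241    0.06636
  Δ          -0.0324     0.0972
  eq      1.0536e-05     0.1636
  solve Keq expr → x = 0.0324; check Q = 415.3
Then add 0.05039 M of G.
Step 2:
                   X          G
  init    1.0536e-05     0.2139
  Δ       1.3033e-05 -3.9098e-05
  eq      2.3568e-05     0.2139
  solve Keq expr → x = -1.3033e-05; check Q = 415.3

Direction: reverse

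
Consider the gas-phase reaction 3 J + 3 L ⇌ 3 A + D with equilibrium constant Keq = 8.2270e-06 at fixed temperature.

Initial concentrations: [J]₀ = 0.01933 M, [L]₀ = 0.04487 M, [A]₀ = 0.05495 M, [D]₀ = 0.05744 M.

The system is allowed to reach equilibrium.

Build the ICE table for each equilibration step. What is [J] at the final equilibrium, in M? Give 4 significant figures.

Q₀ = 1.4607e+04 vs Keq = 8.2270e-06 ⇒ Q>K, reverse
Step 1:
                    J           L           A           D
  init        0.01933     0.04487     0.05495     0.05744
  Δ           0.05451     0.05451    -0.05451    -0.01817
  eq          0.07384     0.09938  4.3588e-04     0.03927
  solve Keq expr → x = -0.01817; check Q = 8.2270e-06

[J]_eq = 0.07384 M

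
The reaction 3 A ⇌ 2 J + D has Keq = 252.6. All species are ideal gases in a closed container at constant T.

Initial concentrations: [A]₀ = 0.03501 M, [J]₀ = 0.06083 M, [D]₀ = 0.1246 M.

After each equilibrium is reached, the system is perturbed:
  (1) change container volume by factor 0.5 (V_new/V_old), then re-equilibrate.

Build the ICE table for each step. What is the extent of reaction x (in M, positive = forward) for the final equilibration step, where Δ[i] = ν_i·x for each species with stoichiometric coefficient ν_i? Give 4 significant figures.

Q₀ = 10.74 vs Keq = 252.6 ⇒ Q<K, forward
Step 1:
                    A           J           D
  I           0.03501     0.06083      0.1246
  C          -0.02075     0.01383    0.006915
  E           0.01426     0.07466      0.1315
  solve Keq expr → x = 0.006915; check Q = 252.6
Then change container volume by factor 0.5 (V_new/V_old).
Step 2:
                    A           J           D
  I           0.02853      0.1493       0.263
  C                 0           0           0
  E           0.02853      0.1493       0.263
  solve Keq expr → x = 0; check Q = 252.6

x = 0 M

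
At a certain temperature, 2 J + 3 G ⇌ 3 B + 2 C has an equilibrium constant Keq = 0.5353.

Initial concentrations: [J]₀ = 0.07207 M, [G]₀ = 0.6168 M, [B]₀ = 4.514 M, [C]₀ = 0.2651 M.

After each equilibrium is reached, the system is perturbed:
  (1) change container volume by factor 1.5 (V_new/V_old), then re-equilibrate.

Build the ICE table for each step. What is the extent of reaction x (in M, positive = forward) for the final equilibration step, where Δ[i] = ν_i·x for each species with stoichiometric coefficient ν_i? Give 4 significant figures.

Q₀ = 5303 vs Keq = 0.5353 ⇒ Q>K, reverse
Step 1:
                   J          G          B          C
  I          0.07207     0.6168      4.514     0.2651
  C           0.2392     0.3588    -0.3588    -0.2392
  E           0.3113     0.9756      4.155    0.02591
  solve Keq expr → x = -0.1196; check Q = 0.5353
Then change container volume by factor 1.5 (V_new/V_old).
Step 2:
                   J          G          B          C
  I           0.2075     0.6504       2.77    0.01727
  C                0          0          0          0
  E           0.2075     0.6504       2.77    0.01727
  solve Keq expr → x = 0; check Q = 0.5353

x = 0 M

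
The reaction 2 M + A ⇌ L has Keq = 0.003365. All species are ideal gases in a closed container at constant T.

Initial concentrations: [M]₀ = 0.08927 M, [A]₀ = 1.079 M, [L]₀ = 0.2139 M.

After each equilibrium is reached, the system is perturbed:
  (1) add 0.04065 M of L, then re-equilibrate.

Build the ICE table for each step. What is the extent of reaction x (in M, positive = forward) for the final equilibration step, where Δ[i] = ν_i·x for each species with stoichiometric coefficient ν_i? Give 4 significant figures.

x = -0.04021 M

Q₀ = 24.88 vs Keq = 0.003365 ⇒ Q>K, reverse
Step 1:
                   M          A          L
  I          0.08927      1.079     0.2139
  C           0.4255     0.2127    -0.2127
  E           0.5148      1.292   0.001152
  solve Keq expr → x = -0.2127; check Q = 0.003365
Then add 0.04065 M of L.
Step 2:
                   M          A          L
  I           0.5148      1.292     0.0418
  C          0.08043    0.04021   -0.04021
  E           0.5952      1.332   0.001588
  solve Keq expr → x = -0.04021; check Q = 0.003365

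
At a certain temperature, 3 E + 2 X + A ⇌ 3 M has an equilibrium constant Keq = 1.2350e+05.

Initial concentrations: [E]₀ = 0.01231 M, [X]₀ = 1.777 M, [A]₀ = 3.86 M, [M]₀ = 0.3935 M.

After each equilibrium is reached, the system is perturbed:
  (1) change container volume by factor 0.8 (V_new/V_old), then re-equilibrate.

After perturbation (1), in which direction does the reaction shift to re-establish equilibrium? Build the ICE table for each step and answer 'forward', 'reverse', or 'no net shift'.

Q₀ = 2680 vs Keq = 1.2350e+05 ⇒ Q<K, forward
Step 1:
                   E          X          A          M
  Initial    0.01231      1.777       3.86     0.3935
  Change   -0.008791  -0.005861   -0.00293   0.008791
  Equil     0.003519      1.771      3.857     0.4023
  solve Keq expr → x = 0.00293; check Q = 1.2350e+05
Then change container volume by factor 0.8 (V_new/V_old).
Step 2:
                   E          X          A          M
  Initial   0.004399      2.214      4.821     0.5029
  Change  -8.7291e-04 -5.8194e-04 -2.9097e-04 8.7291e-04
  Equil     0.003526      2.213      4.821     0.5037
  solve Keq expr → x = 2.9097e-04; check Q = 1.2350e+05

Direction: forward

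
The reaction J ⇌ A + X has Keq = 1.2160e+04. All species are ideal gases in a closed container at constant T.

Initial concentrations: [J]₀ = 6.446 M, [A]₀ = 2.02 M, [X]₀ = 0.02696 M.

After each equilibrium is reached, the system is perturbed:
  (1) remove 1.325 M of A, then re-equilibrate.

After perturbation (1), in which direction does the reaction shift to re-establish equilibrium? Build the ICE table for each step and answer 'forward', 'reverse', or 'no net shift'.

Direction: forward

Q₀ = 0.008449 vs Keq = 1.2160e+04 ⇒ Q<K, forward
Step 1:
                  J         A         X
  Initial     6.446      2.02   0.02696
  Change     -6.441     6.441     6.441
  Equil    0.004501     8.461     6.468
  solve Keq expr → x = 6.441; check Q = 1.2160e+04
Then remove 1.325 M of A.
Step 2:
                  J         A         X
  Initial  0.004501     7.136     6.468
  Change  -7.0404e-04 7.0404e-04 7.0404e-04
  Equil    0.003797     7.137     6.469
  solve Keq expr → x = 7.0404e-04; check Q = 1.2160e+04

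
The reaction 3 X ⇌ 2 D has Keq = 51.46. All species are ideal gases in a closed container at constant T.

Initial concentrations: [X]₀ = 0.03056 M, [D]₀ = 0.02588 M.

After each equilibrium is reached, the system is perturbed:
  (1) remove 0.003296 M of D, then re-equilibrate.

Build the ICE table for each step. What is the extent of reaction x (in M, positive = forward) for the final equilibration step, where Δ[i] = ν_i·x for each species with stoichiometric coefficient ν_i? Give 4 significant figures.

x = 4.6517e-04 M

Q₀ = 23.47 vs Keq = 51.46 ⇒ Q<K, forward
Step 1:
                   X          D
  init       0.03056    0.02588
  Δ        -0.005042   0.003361
  eq         0.02552    0.02924
  solve Keq expr → x = 0.001681; check Q = 51.46
Then remove 0.003296 M of D.
Step 2:
                   X          D
  init       0.02552    0.02595
  Δ        -0.001396 9.3035e-04
  eq         0.02412    0.02688
  solve Keq expr → x = 4.6517e-04; check Q = 51.46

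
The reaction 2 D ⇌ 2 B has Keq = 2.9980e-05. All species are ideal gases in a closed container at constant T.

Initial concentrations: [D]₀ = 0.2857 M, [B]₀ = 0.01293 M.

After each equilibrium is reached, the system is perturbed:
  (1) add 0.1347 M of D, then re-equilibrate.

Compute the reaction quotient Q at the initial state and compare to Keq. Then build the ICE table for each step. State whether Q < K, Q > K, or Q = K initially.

Q₀ = 0.002048; Q > K (proceeds reverse)

Q₀ = 0.002048 vs Keq = 2.9980e-05 ⇒ Q>K, reverse
Step 1:
                   D          B
  Initial     0.2857    0.01293
  Change      0.0113    -0.0113
  Equil        0.297   0.001626
  solve Keq expr → x = -0.005652; check Q = 2.9980e-05
Then add 0.1347 M of D.
Step 2:
                   D          B
  Initial     0.4317   0.001626
  Change  -7.3352e-04 7.3352e-04
  Equil        0.431    0.00236
  solve Keq expr → x = 3.6676e-04; check Q = 2.9980e-05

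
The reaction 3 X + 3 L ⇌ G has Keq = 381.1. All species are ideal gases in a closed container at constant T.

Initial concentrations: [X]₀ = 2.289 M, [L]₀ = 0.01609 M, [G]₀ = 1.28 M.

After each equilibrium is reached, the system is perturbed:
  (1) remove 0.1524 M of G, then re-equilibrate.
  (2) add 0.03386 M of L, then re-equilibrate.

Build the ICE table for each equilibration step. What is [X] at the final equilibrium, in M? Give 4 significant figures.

[X]_eq = 2.301 M

Q₀ = 2.5621e+04 vs Keq = 381.1 ⇒ Q>K, reverse
Step 1:
                    X           L           G
  I             2.289     0.01609        1.28
  C           0.04773     0.04773    -0.01591
  E             2.337     0.06382       1.264
  solve Keq expr → x = -0.01591; check Q = 381.1
Then remove 0.1524 M of G.
Step 2:
                    X           L           G
  I             2.337     0.06382       1.112
  C         -0.002592   -0.002592  8.6389e-04
  E             2.334     0.06123       1.113
  solve Keq expr → x = 8.6389e-04; check Q = 381.1
Then add 0.03386 M of L.
Step 3:
                    X           L           G
  I             2.334     0.09509       1.113
  C          -0.03279    -0.03279     0.01093
  E             2.301     0.06231       1.123
  solve Keq expr → x = 0.01093; check Q = 381.1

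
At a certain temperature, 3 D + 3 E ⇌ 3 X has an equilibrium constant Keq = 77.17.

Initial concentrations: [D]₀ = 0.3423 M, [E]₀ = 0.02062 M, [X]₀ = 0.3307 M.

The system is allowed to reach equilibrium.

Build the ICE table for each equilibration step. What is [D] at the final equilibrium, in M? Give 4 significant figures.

Q₀ = 1.0285e+05 vs Keq = 77.17 ⇒ Q>K, reverse
Step 1:
                    D           E           X
  init         0.3423     0.02062      0.3307
  Δ             0.101       0.101      -0.101
  eq           0.4433      0.1217      0.2297
  solve Keq expr → x = -0.03368; check Q = 77.17

[D]_eq = 0.4433 M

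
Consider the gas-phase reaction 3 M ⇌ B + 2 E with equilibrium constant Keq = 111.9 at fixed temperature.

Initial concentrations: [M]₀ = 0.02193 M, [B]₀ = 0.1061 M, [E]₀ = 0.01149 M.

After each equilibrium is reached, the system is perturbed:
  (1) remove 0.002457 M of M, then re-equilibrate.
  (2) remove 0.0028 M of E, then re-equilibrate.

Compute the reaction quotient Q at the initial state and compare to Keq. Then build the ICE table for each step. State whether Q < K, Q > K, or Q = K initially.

Q₀ = 1.328; Q < K (proceeds forward)

Q₀ = 1.328 vs Keq = 111.9 ⇒ Q<K, forward
Step 1:
                  M         B         E
  init      0.02193    0.1061   0.01149
  Δ        -0.01433  0.004777  0.009554
  eq       0.007599    0.1109   0.02104
  solve Keq expr → x = 0.004777; check Q = 111.9
Then remove 0.002457 M of M.
Step 2:
                  M         B         E
  init     0.005142    0.1109   0.02104
  Δ        0.002101 -7.0023e-04   -0.0014
  eq       0.007243    0.1102   0.01964
  solve Keq expr → x = -7.0023e-04; check Q = 111.9
Then remove 0.0028 M of E.
Step 3:
                  M         B         E
  init     0.007243    0.1102   0.01684
  Δ       -5.9884e-04 1.9961e-04 3.9922e-04
  eq       0.006644    0.1104   0.01724
  solve Keq expr → x = 1.9961e-04; check Q = 111.9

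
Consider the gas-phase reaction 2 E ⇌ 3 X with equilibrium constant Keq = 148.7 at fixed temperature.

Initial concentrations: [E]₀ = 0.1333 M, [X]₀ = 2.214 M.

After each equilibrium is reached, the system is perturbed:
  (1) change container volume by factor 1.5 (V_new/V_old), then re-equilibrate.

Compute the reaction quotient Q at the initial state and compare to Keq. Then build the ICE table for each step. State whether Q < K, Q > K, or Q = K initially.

Q₀ = 610.8; Q > K (proceeds reverse)

Q₀ = 610.8 vs Keq = 148.7 ⇒ Q>K, reverse
Step 1:
                   E          X
  Initial     0.1333      2.214
  Change      0.1078    -0.1617
  Equil       0.2411      2.052
  solve Keq expr → x = -0.0539; check Q = 148.7
Then change container volume by factor 1.5 (V_new/V_old).
Step 2:
                   E          X
  Initial     0.1607      1.368
  Change    -0.02423    0.03635
  Equil       0.1365      1.405
  solve Keq expr → x = 0.01212; check Q = 148.7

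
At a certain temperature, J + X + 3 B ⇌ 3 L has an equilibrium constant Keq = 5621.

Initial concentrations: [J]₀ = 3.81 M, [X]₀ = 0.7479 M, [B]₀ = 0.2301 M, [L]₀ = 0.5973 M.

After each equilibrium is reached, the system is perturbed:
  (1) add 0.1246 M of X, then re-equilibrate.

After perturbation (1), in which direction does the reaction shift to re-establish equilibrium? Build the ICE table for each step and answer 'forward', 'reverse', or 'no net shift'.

Direction: forward

Q₀ = 6.138 vs Keq = 5621 ⇒ Q<K, forward
Step 1:
                  J         X         B         L
  I            3.81    0.7479    0.2301    0.5973
  C         -0.0658   -0.0658   -0.1974    0.1974
  E           3.744    0.6821    0.0327    0.7947
  solve Keq expr → x = 0.0658; check Q = 5621
Then add 0.1246 M of X.
Step 2:
                  J         X         B         L
  I           3.744    0.8067    0.0327    0.7947
  C       -5.6779e-04 -5.6779e-04 -0.001703  0.001703
  E           3.744    0.8061     0.031    0.7964
  solve Keq expr → x = 5.6779e-04; check Q = 5621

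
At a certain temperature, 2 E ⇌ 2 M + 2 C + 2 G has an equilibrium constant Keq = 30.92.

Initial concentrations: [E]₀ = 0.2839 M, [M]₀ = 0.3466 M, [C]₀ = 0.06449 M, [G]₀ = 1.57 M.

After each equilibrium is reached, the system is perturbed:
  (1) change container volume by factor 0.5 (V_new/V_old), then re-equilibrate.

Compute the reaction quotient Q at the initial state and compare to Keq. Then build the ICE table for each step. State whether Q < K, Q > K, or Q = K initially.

Q₀ = 0.01528 vs Keq = 30.92 ⇒ Q<K, forward
Step 1:
                  E         M         C         G
  I          0.2839    0.3466   0.06449      1.57
  C         -0.2292    0.2292    0.2292    0.2292
  E         0.05471    0.5758    0.2937     1.799
  solve Keq expr → x = 0.1146; check Q = 30.92
Then change container volume by factor 0.5 (V_new/V_old).
Step 2:
                  E         M         C         G
  I          0.1094     1.152    0.5874     3.598
  C          0.1562   -0.1562   -0.1562   -0.1562
  E          0.2656    0.9954    0.4311     3.442
  solve Keq expr → x = -0.07811; check Q = 30.92

Q₀ = 0.01528; Q < K (proceeds forward)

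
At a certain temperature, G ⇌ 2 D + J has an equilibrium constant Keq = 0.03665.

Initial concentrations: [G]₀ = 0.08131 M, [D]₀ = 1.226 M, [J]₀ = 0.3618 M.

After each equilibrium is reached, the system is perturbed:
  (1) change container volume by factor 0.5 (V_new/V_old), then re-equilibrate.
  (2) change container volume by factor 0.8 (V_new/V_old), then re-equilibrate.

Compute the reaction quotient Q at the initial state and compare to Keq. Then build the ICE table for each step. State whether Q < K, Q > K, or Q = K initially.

Q₀ = 6.688 vs Keq = 0.03665 ⇒ Q>K, reverse
Step 1:
                   G          D          J
  I          0.08131      1.226     0.3618
  C           0.3193    -0.6385    -0.3193
  E           0.4006     0.5875    0.04254
  solve Keq expr → x = -0.3193; check Q = 0.03665
Then change container volume by factor 0.5 (V_new/V_old).
Step 2:
                   G          D          J
  I           0.8011      1.175    0.08508
  C          0.05712    -0.1142   -0.05712
  E           0.8583      1.061    0.02796
  solve Keq expr → x = -0.05712; check Q = 0.03665
Then change container volume by factor 0.8 (V_new/V_old).
Step 3:
                   G          D          J
  I            1.073      1.326    0.03495
  C          0.01153   -0.02307   -0.01153
  E            1.084      1.303    0.02341
  solve Keq expr → x = -0.01153; check Q = 0.03665

Q₀ = 6.688; Q > K (proceeds reverse)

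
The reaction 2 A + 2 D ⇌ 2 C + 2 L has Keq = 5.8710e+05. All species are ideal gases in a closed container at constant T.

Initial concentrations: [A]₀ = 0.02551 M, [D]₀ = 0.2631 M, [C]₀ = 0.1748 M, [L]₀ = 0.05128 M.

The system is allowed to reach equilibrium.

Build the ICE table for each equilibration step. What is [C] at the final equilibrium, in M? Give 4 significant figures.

Q₀ = 1.784 vs Keq = 5.8710e+05 ⇒ Q<K, forward
Step 1:
                  A         D         C         L
  I         0.02551    0.2631    0.1748   0.05128
  C        -0.02543  -0.02543   0.02543   0.02543
  E       8.4335e-05    0.2377    0.2002   0.07671
  solve Keq expr → x = 0.01271; check Q = 5.8710e+05

[C]_eq = 0.2002 M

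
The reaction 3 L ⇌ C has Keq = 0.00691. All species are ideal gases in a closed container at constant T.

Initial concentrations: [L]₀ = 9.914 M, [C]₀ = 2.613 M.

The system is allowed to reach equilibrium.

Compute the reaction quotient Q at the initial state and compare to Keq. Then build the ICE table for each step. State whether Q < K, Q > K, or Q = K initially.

Q₀ = 0.002682; Q < K (proceeds forward)

Q₀ = 0.002682 vs Keq = 0.00691 ⇒ Q<K, forward
Step 1:
                   L          C
  Initial      9.914      2.613
  Change       -2.09     0.6966
  Equil        7.824       3.31
  solve Keq expr → x = 0.6966; check Q = 0.00691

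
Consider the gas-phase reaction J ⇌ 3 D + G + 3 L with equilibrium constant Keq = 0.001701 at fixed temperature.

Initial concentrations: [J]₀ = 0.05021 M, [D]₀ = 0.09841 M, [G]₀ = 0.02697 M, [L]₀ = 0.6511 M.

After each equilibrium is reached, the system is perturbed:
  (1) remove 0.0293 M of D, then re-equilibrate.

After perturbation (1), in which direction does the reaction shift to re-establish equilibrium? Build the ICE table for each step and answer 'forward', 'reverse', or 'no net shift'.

Q₀ = 1.4130e-04 vs Keq = 0.001701 ⇒ Q<K, forward
Step 1:
                  J         D         G         L
  Initial   0.05021   0.09841   0.02697    0.6511
  Change   -0.01785   0.05356   0.01785   0.05356
  Equil     0.03236     0.152   0.04482    0.7047
  solve Keq expr → x = 0.01785; check Q = 0.001701
Then remove 0.0293 M of D.
Step 2:
                  J         D         G         L
  Initial   0.03236    0.1227   0.04482    0.7047
  Change    -0.0047    0.0141    0.0047    0.0141
  Equil     0.02766    0.1368   0.04952    0.7188
  solve Keq expr → x = 0.0047; check Q = 0.001701

Direction: forward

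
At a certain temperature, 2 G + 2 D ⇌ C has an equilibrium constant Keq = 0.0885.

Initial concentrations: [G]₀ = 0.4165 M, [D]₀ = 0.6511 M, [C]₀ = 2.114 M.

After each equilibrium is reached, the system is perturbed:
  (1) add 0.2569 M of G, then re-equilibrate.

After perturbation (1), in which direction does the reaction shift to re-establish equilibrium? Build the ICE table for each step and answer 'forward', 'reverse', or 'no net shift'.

Q₀ = 28.75 vs Keq = 0.0885 ⇒ Q>K, reverse
Step 1:
                   G          D          C
  I           0.4165     0.6511      2.114
  C            1.459      1.459    -0.7293
  E            1.875       2.11      1.385
  solve Keq expr → x = -0.7293; check Q = 0.0885
Then add 0.2569 M of G.
Step 2:
                   G          D          C
  I            2.132       2.11      1.385
  C          -0.1121    -0.1121    0.05603
  E             2.02      1.998      1.441
  solve Keq expr → x = 0.05603; check Q = 0.0885

Direction: forward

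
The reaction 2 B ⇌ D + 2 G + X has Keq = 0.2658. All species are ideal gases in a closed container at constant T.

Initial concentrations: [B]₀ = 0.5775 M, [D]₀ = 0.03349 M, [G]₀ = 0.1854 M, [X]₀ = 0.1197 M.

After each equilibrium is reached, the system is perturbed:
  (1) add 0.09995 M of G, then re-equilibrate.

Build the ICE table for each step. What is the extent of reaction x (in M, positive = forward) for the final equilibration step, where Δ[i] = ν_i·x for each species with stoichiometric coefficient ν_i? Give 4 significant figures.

x = -0.01133 M

Q₀ = 4.1317e-04 vs Keq = 0.2658 ⇒ Q<K, forward
Step 1:
                   B          D          G          X
  I           0.5775    0.03349     0.1854     0.1197
  C           -0.335     0.1675      0.335     0.1675
  E           0.2425      0.201     0.5204     0.2872
  solve Keq expr → x = 0.1675; check Q = 0.2658
Then add 0.09995 M of G.
Step 2:
                   B          D          G          X
  I           0.2425      0.201     0.6203     0.2872
  C          0.02266   -0.01133   -0.02266   -0.01133
  E           0.2652     0.1897     0.5977     0.2759
  solve Keq expr → x = -0.01133; check Q = 0.2658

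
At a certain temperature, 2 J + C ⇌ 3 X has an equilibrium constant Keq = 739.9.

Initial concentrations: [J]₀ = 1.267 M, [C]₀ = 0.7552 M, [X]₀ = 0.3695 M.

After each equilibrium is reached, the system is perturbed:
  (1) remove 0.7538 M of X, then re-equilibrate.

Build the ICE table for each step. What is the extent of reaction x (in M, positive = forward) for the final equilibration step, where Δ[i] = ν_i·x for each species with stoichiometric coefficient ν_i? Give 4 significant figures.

x = 0.04064 M

Q₀ = 0.04161 vs Keq = 739.9 ⇒ Q<K, forward
Step 1:
                  J         C         X
  init        1.267    0.7552    0.3695
  Δ          -1.056   -0.5281     1.584
  eq         0.2107    0.2271     1.954
  solve Keq expr → x = 0.5281; check Q = 739.9
Then remove 0.7538 M of X.
Step 2:
                  J         C         X
  init       0.2107    0.2271       1.2
  Δ        -0.08129  -0.04064    0.1219
  eq         0.1294    0.1864     1.322
  solve Keq expr → x = 0.04064; check Q = 739.9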